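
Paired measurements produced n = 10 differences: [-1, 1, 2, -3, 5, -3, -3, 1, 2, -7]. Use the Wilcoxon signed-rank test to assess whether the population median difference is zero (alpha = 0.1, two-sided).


Step 1: Drop any zero differences (none here) and take |d_i|.
|d| = [1, 1, 2, 3, 5, 3, 3, 1, 2, 7]
Step 2: Midrank |d_i| (ties get averaged ranks).
ranks: |1|->2, |1|->2, |2|->4.5, |3|->7, |5|->9, |3|->7, |3|->7, |1|->2, |2|->4.5, |7|->10
Step 3: Attach original signs; sum ranks with positive sign and with negative sign.
W+ = 2 + 4.5 + 9 + 2 + 4.5 = 22
W- = 2 + 7 + 7 + 7 + 10 = 33
(Check: W+ + W- = 55 should equal n(n+1)/2 = 55.)
Step 4: Test statistic W = min(W+, W-) = 22.
Step 5: Ties in |d|, so use the tie-corrected normal approximation.
        E[W] = n(n+1)/4 = 10*11/4 = 27.5.
        Tie groups: |d|=1 (t=3), |d|=2 (t=2), |d|=3 (t=3); sum(t^3 - t) = 54.
        Var[W] = n(n+1)(2n+1)/24 - sum(t^3-t)/48 = 2310/24 - 54/48 = 95.125.
        z = (W - E[W]) / sqrt(Var[W]) = (22 - 27.5) / 9.7532 = -0.5639.
        Two-sided p = 2*Phi(z) = 0.572810.
Step 6: alpha = 0.1. fail to reject H0.

W+ = 22, W- = 33, W = min = 22, p = 0.572810, fail to reject H0.


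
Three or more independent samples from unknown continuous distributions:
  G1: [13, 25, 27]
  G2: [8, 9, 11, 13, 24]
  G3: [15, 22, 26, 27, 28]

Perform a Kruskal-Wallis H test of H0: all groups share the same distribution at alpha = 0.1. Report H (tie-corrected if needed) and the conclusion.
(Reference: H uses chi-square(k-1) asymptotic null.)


Step 1: Combine all N = 13 observations and assign midranks.
sorted (value, group, rank): (8,G2,1), (9,G2,2), (11,G2,3), (13,G1,4.5), (13,G2,4.5), (15,G3,6), (22,G3,7), (24,G2,8), (25,G1,9), (26,G3,10), (27,G1,11.5), (27,G3,11.5), (28,G3,13)
Step 2: Sum ranks within each group.
R_1 = 25 (n_1 = 3)
R_2 = 18.5 (n_2 = 5)
R_3 = 47.5 (n_3 = 5)
Step 3: H = 12/(N(N+1)) * sum(R_i^2/n_i) - 3(N+1)
     = 12/(13*14) * (25^2/3 + 18.5^2/5 + 47.5^2/5) - 3*14
     = 0.065934 * 728.033 - 42
     = 6.002198.
Step 4: Ties present; correction factor C = 1 - 12/(13^3 - 13) = 0.994505. Corrected H = 6.002198 / 0.994505 = 6.035359.
Step 5: Under H0, H ~ chi^2(2); p-value = 0.048915.
Step 6: alpha = 0.1. reject H0.

H = 6.0354, df = 2, p = 0.048915, reject H0.


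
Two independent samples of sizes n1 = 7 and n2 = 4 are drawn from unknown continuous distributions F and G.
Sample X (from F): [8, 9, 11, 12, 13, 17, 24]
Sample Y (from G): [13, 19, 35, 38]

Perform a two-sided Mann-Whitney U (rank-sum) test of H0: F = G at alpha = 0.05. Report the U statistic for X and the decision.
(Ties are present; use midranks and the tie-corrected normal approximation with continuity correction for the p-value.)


Step 1: Combine and sort all 11 observations; assign midranks.
sorted (value, group): (8,X), (9,X), (11,X), (12,X), (13,X), (13,Y), (17,X), (19,Y), (24,X), (35,Y), (38,Y)
ranks: 8->1, 9->2, 11->3, 12->4, 13->5.5, 13->5.5, 17->7, 19->8, 24->9, 35->10, 38->11
Step 2: Rank sum for X: R1 = 1 + 2 + 3 + 4 + 5.5 + 7 + 9 = 31.5.
Step 3: U_X = R1 - n1(n1+1)/2 = 31.5 - 7*8/2 = 31.5 - 28 = 3.5.
       U_Y = n1*n2 - U_X = 28 - 3.5 = 24.5.
Step 4: Ties are present, so use the tie-corrected normal approximation (with continuity correction) for the p-value.
Step 5: p-value = 0.058207; compare to alpha = 0.05. fail to reject H0.

U_X = 3.5, p = 0.058207, fail to reject H0 at alpha = 0.05.


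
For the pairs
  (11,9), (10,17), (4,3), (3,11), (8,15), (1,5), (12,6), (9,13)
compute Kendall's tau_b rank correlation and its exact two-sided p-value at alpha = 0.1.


Step 1: Enumerate the 28 unordered pairs (i,j) with i<j and classify each by sign(x_j-x_i) * sign(y_j-y_i).
  (1,2):dx=-1,dy=+8->D; (1,3):dx=-7,dy=-6->C; (1,4):dx=-8,dy=+2->D; (1,5):dx=-3,dy=+6->D
  (1,6):dx=-10,dy=-4->C; (1,7):dx=+1,dy=-3->D; (1,8):dx=-2,dy=+4->D; (2,3):dx=-6,dy=-14->C
  (2,4):dx=-7,dy=-6->C; (2,5):dx=-2,dy=-2->C; (2,6):dx=-9,dy=-12->C; (2,7):dx=+2,dy=-11->D
  (2,8):dx=-1,dy=-4->C; (3,4):dx=-1,dy=+8->D; (3,5):dx=+4,dy=+12->C; (3,6):dx=-3,dy=+2->D
  (3,7):dx=+8,dy=+3->C; (3,8):dx=+5,dy=+10->C; (4,5):dx=+5,dy=+4->C; (4,6):dx=-2,dy=-6->C
  (4,7):dx=+9,dy=-5->D; (4,8):dx=+6,dy=+2->C; (5,6):dx=-7,dy=-10->C; (5,7):dx=+4,dy=-9->D
  (5,8):dx=+1,dy=-2->D; (6,7):dx=+11,dy=+1->C; (6,8):dx=+8,dy=+8->C; (7,8):dx=-3,dy=+7->D
Step 2: C = 16, D = 12, total pairs = 28.
Step 3: tau = (C - D)/(n(n-1)/2) = (16 - 12)/28 = 0.142857.
Step 4: Exact two-sided p-value (enumerate n! = 40320 permutations of y under H0): p = 0.719544.
Step 5: alpha = 0.1. fail to reject H0.

tau_b = 0.1429 (C=16, D=12), p = 0.719544, fail to reject H0.


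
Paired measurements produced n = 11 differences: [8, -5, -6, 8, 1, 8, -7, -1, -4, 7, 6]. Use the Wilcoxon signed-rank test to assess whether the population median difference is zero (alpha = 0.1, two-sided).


Step 1: Drop any zero differences (none here) and take |d_i|.
|d| = [8, 5, 6, 8, 1, 8, 7, 1, 4, 7, 6]
Step 2: Midrank |d_i| (ties get averaged ranks).
ranks: |8|->10, |5|->4, |6|->5.5, |8|->10, |1|->1.5, |8|->10, |7|->7.5, |1|->1.5, |4|->3, |7|->7.5, |6|->5.5
Step 3: Attach original signs; sum ranks with positive sign and with negative sign.
W+ = 10 + 10 + 1.5 + 10 + 7.5 + 5.5 = 44.5
W- = 4 + 5.5 + 7.5 + 1.5 + 3 = 21.5
(Check: W+ + W- = 66 should equal n(n+1)/2 = 66.)
Step 4: Test statistic W = min(W+, W-) = 21.5.
Step 5: Ties in |d|, so use the tie-corrected normal approximation.
        E[W] = n(n+1)/4 = 11*12/4 = 33.
        Tie groups: |d|=1 (t=2), |d|=6 (t=2), |d|=7 (t=2), |d|=8 (t=3); sum(t^3 - t) = 42.
        Var[W] = n(n+1)(2n+1)/24 - sum(t^3-t)/48 = 3036/24 - 42/48 = 125.625.
        z = (W - E[W]) / sqrt(Var[W]) = (21.5 - 33) / 11.2083 = -1.0260.
        Two-sided p = 2*Phi(z) = 0.304878.
Step 6: alpha = 0.1. fail to reject H0.

W+ = 44.5, W- = 21.5, W = min = 21.5, p = 0.304878, fail to reject H0.


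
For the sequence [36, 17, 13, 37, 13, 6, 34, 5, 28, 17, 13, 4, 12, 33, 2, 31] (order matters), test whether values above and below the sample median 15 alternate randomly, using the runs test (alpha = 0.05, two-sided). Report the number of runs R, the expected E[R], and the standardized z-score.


Step 1: Compute median = 15; label A = above, B = below.
Labels in order: AABABBABAABBBABA  (n_A = 8, n_B = 8)
Step 2: Count runs R = 11.
Step 3: Under H0 (random ordering), E[R] = 2*n_A*n_B/(n_A+n_B) + 1 = 2*8*8/16 + 1 = 9.0000.
        Var[R] = 2*n_A*n_B*(2*n_A*n_B - n_A - n_B) / ((n_A+n_B)^2 * (n_A+n_B-1)) = 14336/3840 = 3.7333.
        SD[R] = 1.9322.
Step 4: Continuity-corrected z = (R - 0.5 - E[R]) / SD[R] = (11 - 0.5 - 9.0000) / 1.9322 = 0.7763.
Step 5: Two-sided p-value via normal approximation = 2*(1 - Phi(|z|)) = 0.437558.
Step 6: alpha = 0.05. fail to reject H0.

R = 11, z = 0.7763, p = 0.437558, fail to reject H0.


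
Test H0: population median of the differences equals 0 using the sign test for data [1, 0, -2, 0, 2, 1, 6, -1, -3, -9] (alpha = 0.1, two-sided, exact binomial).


Step 1: Discard zero differences. Original n = 10; n_eff = number of nonzero differences = 8.
Nonzero differences (with sign): +1, -2, +2, +1, +6, -1, -3, -9
Step 2: Count signs: positive = 4, negative = 4.
Step 3: Under H0: P(positive) = 0.5, so the number of positives S ~ Bin(8, 0.5).
Step 4: Two-sided exact p-value = sum of Bin(8,0.5) probabilities at or below the observed probability = 1.000000.
Step 5: alpha = 0.1. fail to reject H0.

n_eff = 8, pos = 4, neg = 4, p = 1.000000, fail to reject H0.


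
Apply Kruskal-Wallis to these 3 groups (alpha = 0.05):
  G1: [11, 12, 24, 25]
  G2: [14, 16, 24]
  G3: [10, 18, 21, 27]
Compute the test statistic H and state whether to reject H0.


Step 1: Combine all N = 11 observations and assign midranks.
sorted (value, group, rank): (10,G3,1), (11,G1,2), (12,G1,3), (14,G2,4), (16,G2,5), (18,G3,6), (21,G3,7), (24,G1,8.5), (24,G2,8.5), (25,G1,10), (27,G3,11)
Step 2: Sum ranks within each group.
R_1 = 23.5 (n_1 = 4)
R_2 = 17.5 (n_2 = 3)
R_3 = 25 (n_3 = 4)
Step 3: H = 12/(N(N+1)) * sum(R_i^2/n_i) - 3(N+1)
     = 12/(11*12) * (23.5^2/4 + 17.5^2/3 + 25^2/4) - 3*12
     = 0.090909 * 396.396 - 36
     = 0.035985.
Step 4: Ties present; correction factor C = 1 - 6/(11^3 - 11) = 0.995455. Corrected H = 0.035985 / 0.995455 = 0.036149.
Step 5: Under H0, H ~ chi^2(2); p-value = 0.982088.
Step 6: alpha = 0.05. fail to reject H0.

H = 0.0361, df = 2, p = 0.982088, fail to reject H0.


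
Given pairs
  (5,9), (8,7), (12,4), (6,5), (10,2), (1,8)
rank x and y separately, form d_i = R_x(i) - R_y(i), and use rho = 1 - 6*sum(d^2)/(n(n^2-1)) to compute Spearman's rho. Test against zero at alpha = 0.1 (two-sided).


Step 1: Rank x and y separately (midranks; no ties here).
rank(x): 5->2, 8->4, 12->6, 6->3, 10->5, 1->1
rank(y): 9->6, 7->4, 4->2, 5->3, 2->1, 8->5
Step 2: d_i = R_x(i) - R_y(i); compute d_i^2.
  (2-6)^2=16, (4-4)^2=0, (6-2)^2=16, (3-3)^2=0, (5-1)^2=16, (1-5)^2=16
sum(d^2) = 64.
Step 3: rho = 1 - 6*64 / (6*(6^2 - 1)) = 1 - 384/210 = -0.828571.
Step 4: Under H0, t = rho * sqrt((n-2)/(1-rho^2)) = -2.9598 ~ t(4).
Step 5: Two-sided p-value from the t-distribution with 4 df = 0.041563.
Step 6: alpha = 0.1. reject H0.

rho = -0.8286, p = 0.041563, reject H0 at alpha = 0.1.


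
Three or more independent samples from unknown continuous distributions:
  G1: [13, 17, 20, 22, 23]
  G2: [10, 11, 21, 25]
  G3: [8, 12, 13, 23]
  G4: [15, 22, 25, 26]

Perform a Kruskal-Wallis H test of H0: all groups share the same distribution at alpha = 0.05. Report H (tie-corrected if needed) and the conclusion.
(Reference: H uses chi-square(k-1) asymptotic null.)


Step 1: Combine all N = 17 observations and assign midranks.
sorted (value, group, rank): (8,G3,1), (10,G2,2), (11,G2,3), (12,G3,4), (13,G1,5.5), (13,G3,5.5), (15,G4,7), (17,G1,8), (20,G1,9), (21,G2,10), (22,G1,11.5), (22,G4,11.5), (23,G1,13.5), (23,G3,13.5), (25,G2,15.5), (25,G4,15.5), (26,G4,17)
Step 2: Sum ranks within each group.
R_1 = 47.5 (n_1 = 5)
R_2 = 30.5 (n_2 = 4)
R_3 = 24 (n_3 = 4)
R_4 = 51 (n_4 = 4)
Step 3: H = 12/(N(N+1)) * sum(R_i^2/n_i) - 3(N+1)
     = 12/(17*18) * (47.5^2/5 + 30.5^2/4 + 24^2/4 + 51^2/4) - 3*18
     = 0.039216 * 1478.06 - 54
     = 3.963235.
Step 4: Ties present; correction factor C = 1 - 24/(17^3 - 17) = 0.995098. Corrected H = 3.963235 / 0.995098 = 3.982759.
Step 5: Under H0, H ~ chi^2(3); p-value = 0.263332.
Step 6: alpha = 0.05. fail to reject H0.

H = 3.9828, df = 3, p = 0.263332, fail to reject H0.


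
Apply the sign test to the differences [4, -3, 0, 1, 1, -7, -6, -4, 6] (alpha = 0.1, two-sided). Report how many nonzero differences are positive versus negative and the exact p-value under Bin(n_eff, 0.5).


Step 1: Discard zero differences. Original n = 9; n_eff = number of nonzero differences = 8.
Nonzero differences (with sign): +4, -3, +1, +1, -7, -6, -4, +6
Step 2: Count signs: positive = 4, negative = 4.
Step 3: Under H0: P(positive) = 0.5, so the number of positives S ~ Bin(8, 0.5).
Step 4: Two-sided exact p-value = sum of Bin(8,0.5) probabilities at or below the observed probability = 1.000000.
Step 5: alpha = 0.1. fail to reject H0.

n_eff = 8, pos = 4, neg = 4, p = 1.000000, fail to reject H0.


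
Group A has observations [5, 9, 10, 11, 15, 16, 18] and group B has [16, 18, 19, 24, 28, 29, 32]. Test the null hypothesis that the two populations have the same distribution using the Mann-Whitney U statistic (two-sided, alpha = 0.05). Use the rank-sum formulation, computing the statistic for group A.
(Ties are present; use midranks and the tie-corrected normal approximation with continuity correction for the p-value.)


Step 1: Combine and sort all 14 observations; assign midranks.
sorted (value, group): (5,X), (9,X), (10,X), (11,X), (15,X), (16,X), (16,Y), (18,X), (18,Y), (19,Y), (24,Y), (28,Y), (29,Y), (32,Y)
ranks: 5->1, 9->2, 10->3, 11->4, 15->5, 16->6.5, 16->6.5, 18->8.5, 18->8.5, 19->10, 24->11, 28->12, 29->13, 32->14
Step 2: Rank sum for X: R1 = 1 + 2 + 3 + 4 + 5 + 6.5 + 8.5 = 30.
Step 3: U_X = R1 - n1(n1+1)/2 = 30 - 7*8/2 = 30 - 28 = 2.
       U_Y = n1*n2 - U_X = 49 - 2 = 47.
Step 4: Ties are present, so use the tie-corrected normal approximation (with continuity correction) for the p-value.
Step 5: p-value = 0.004844; compare to alpha = 0.05. reject H0.

U_X = 2, p = 0.004844, reject H0 at alpha = 0.05.


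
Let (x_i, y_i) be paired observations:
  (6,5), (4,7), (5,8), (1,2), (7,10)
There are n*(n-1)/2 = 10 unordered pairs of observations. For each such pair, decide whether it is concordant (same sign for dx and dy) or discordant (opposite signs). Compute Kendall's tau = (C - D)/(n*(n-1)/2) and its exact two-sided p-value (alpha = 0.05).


Step 1: Enumerate the 10 unordered pairs (i,j) with i<j and classify each by sign(x_j-x_i) * sign(y_j-y_i).
  (1,2):dx=-2,dy=+2->D; (1,3):dx=-1,dy=+3->D; (1,4):dx=-5,dy=-3->C; (1,5):dx=+1,dy=+5->C
  (2,3):dx=+1,dy=+1->C; (2,4):dx=-3,dy=-5->C; (2,5):dx=+3,dy=+3->C; (3,4):dx=-4,dy=-6->C
  (3,5):dx=+2,dy=+2->C; (4,5):dx=+6,dy=+8->C
Step 2: C = 8, D = 2, total pairs = 10.
Step 3: tau = (C - D)/(n(n-1)/2) = (8 - 2)/10 = 0.600000.
Step 4: Exact two-sided p-value (enumerate n! = 120 permutations of y under H0): p = 0.233333.
Step 5: alpha = 0.05. fail to reject H0.

tau_b = 0.6000 (C=8, D=2), p = 0.233333, fail to reject H0.


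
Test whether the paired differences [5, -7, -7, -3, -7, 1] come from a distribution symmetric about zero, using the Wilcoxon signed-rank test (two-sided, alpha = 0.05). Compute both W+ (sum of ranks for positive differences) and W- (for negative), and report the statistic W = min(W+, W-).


Step 1: Drop any zero differences (none here) and take |d_i|.
|d| = [5, 7, 7, 3, 7, 1]
Step 2: Midrank |d_i| (ties get averaged ranks).
ranks: |5|->3, |7|->5, |7|->5, |3|->2, |7|->5, |1|->1
Step 3: Attach original signs; sum ranks with positive sign and with negative sign.
W+ = 3 + 1 = 4
W- = 5 + 5 + 2 + 5 = 17
(Check: W+ + W- = 21 should equal n(n+1)/2 = 21.)
Step 4: Test statistic W = min(W+, W-) = 4.
Step 5: Ties in |d|, so use the tie-corrected normal approximation.
        E[W] = n(n+1)/4 = 6*7/4 = 10.5.
        Tie groups: |d|=7 (t=3); sum(t^3 - t) = 24.
        Var[W] = n(n+1)(2n+1)/24 - sum(t^3-t)/48 = 546/24 - 24/48 = 22.25.
        z = (W - E[W]) / sqrt(Var[W]) = (4 - 10.5) / 4.7170 = -1.3780.
        Two-sided p = 2*Phi(z) = 0.168204.
Step 6: alpha = 0.05. fail to reject H0.

W+ = 4, W- = 17, W = min = 4, p = 0.168204, fail to reject H0.


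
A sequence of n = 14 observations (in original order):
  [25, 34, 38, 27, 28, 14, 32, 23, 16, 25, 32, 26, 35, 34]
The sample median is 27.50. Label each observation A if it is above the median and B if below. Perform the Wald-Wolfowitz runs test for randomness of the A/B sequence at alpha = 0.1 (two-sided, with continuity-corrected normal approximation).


Step 1: Compute median = 27.50; label A = above, B = below.
Labels in order: BAABABABBBABAA  (n_A = 7, n_B = 7)
Step 2: Count runs R = 10.
Step 3: Under H0 (random ordering), E[R] = 2*n_A*n_B/(n_A+n_B) + 1 = 2*7*7/14 + 1 = 8.0000.
        Var[R] = 2*n_A*n_B*(2*n_A*n_B - n_A - n_B) / ((n_A+n_B)^2 * (n_A+n_B-1)) = 8232/2548 = 3.2308.
        SD[R] = 1.7974.
Step 4: Continuity-corrected z = (R - 0.5 - E[R]) / SD[R] = (10 - 0.5 - 8.0000) / 1.7974 = 0.8345.
Step 5: Two-sided p-value via normal approximation = 2*(1 - Phi(|z|)) = 0.403986.
Step 6: alpha = 0.1. fail to reject H0.

R = 10, z = 0.8345, p = 0.403986, fail to reject H0.


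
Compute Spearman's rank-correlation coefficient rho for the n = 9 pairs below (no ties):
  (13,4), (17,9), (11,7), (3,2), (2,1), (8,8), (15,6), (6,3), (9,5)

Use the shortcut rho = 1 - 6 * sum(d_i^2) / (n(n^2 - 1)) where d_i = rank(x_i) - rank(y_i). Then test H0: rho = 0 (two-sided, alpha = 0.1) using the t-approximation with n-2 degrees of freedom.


Step 1: Rank x and y separately (midranks; no ties here).
rank(x): 13->7, 17->9, 11->6, 3->2, 2->1, 8->4, 15->8, 6->3, 9->5
rank(y): 4->4, 9->9, 7->7, 2->2, 1->1, 8->8, 6->6, 3->3, 5->5
Step 2: d_i = R_x(i) - R_y(i); compute d_i^2.
  (7-4)^2=9, (9-9)^2=0, (6-7)^2=1, (2-2)^2=0, (1-1)^2=0, (4-8)^2=16, (8-6)^2=4, (3-3)^2=0, (5-5)^2=0
sum(d^2) = 30.
Step 3: rho = 1 - 6*30 / (9*(9^2 - 1)) = 1 - 180/720 = 0.750000.
Step 4: Under H0, t = rho * sqrt((n-2)/(1-rho^2)) = 3.0000 ~ t(7).
Step 5: Two-sided p-value from the t-distribution with 7 df = 0.019942.
Step 6: alpha = 0.1. reject H0.

rho = 0.7500, p = 0.019942, reject H0 at alpha = 0.1.


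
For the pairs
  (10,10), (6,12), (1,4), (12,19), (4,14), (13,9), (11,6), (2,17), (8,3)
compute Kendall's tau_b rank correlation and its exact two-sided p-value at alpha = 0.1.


Step 1: Enumerate the 36 unordered pairs (i,j) with i<j and classify each by sign(x_j-x_i) * sign(y_j-y_i).
  (1,2):dx=-4,dy=+2->D; (1,3):dx=-9,dy=-6->C; (1,4):dx=+2,dy=+9->C; (1,5):dx=-6,dy=+4->D
  (1,6):dx=+3,dy=-1->D; (1,7):dx=+1,dy=-4->D; (1,8):dx=-8,dy=+7->D; (1,9):dx=-2,dy=-7->C
  (2,3):dx=-5,dy=-8->C; (2,4):dx=+6,dy=+7->C; (2,5):dx=-2,dy=+2->D; (2,6):dx=+7,dy=-3->D
  (2,7):dx=+5,dy=-6->D; (2,8):dx=-4,dy=+5->D; (2,9):dx=+2,dy=-9->D; (3,4):dx=+11,dy=+15->C
  (3,5):dx=+3,dy=+10->C; (3,6):dx=+12,dy=+5->C; (3,7):dx=+10,dy=+2->C; (3,8):dx=+1,dy=+13->C
  (3,9):dx=+7,dy=-1->D; (4,5):dx=-8,dy=-5->C; (4,6):dx=+1,dy=-10->D; (4,7):dx=-1,dy=-13->C
  (4,8):dx=-10,dy=-2->C; (4,9):dx=-4,dy=-16->C; (5,6):dx=+9,dy=-5->D; (5,7):dx=+7,dy=-8->D
  (5,8):dx=-2,dy=+3->D; (5,9):dx=+4,dy=-11->D; (6,7):dx=-2,dy=-3->C; (6,8):dx=-11,dy=+8->D
  (6,9):dx=-5,dy=-6->C; (7,8):dx=-9,dy=+11->D; (7,9):dx=-3,dy=-3->C; (8,9):dx=+6,dy=-14->D
Step 2: C = 17, D = 19, total pairs = 36.
Step 3: tau = (C - D)/(n(n-1)/2) = (17 - 19)/36 = -0.055556.
Step 4: Exact two-sided p-value (enumerate n! = 362880 permutations of y under H0): p = 0.919455.
Step 5: alpha = 0.1. fail to reject H0.

tau_b = -0.0556 (C=17, D=19), p = 0.919455, fail to reject H0.


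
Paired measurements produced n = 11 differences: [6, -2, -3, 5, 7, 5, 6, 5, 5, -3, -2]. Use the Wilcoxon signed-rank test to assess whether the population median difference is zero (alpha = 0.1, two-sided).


Step 1: Drop any zero differences (none here) and take |d_i|.
|d| = [6, 2, 3, 5, 7, 5, 6, 5, 5, 3, 2]
Step 2: Midrank |d_i| (ties get averaged ranks).
ranks: |6|->9.5, |2|->1.5, |3|->3.5, |5|->6.5, |7|->11, |5|->6.5, |6|->9.5, |5|->6.5, |5|->6.5, |3|->3.5, |2|->1.5
Step 3: Attach original signs; sum ranks with positive sign and with negative sign.
W+ = 9.5 + 6.5 + 11 + 6.5 + 9.5 + 6.5 + 6.5 = 56
W- = 1.5 + 3.5 + 3.5 + 1.5 = 10
(Check: W+ + W- = 66 should equal n(n+1)/2 = 66.)
Step 4: Test statistic W = min(W+, W-) = 10.
Step 5: Ties in |d|, so use the tie-corrected normal approximation.
        E[W] = n(n+1)/4 = 11*12/4 = 33.
        Tie groups: |d|=2 (t=2), |d|=3 (t=2), |d|=5 (t=4), |d|=6 (t=2); sum(t^3 - t) = 78.
        Var[W] = n(n+1)(2n+1)/24 - sum(t^3-t)/48 = 3036/24 - 78/48 = 124.875.
        z = (W - E[W]) / sqrt(Var[W]) = (10 - 33) / 11.1747 = -2.0582.
        Two-sided p = 2*Phi(z) = 0.039570.
Step 6: alpha = 0.1. reject H0.

W+ = 56, W- = 10, W = min = 10, p = 0.039570, reject H0.


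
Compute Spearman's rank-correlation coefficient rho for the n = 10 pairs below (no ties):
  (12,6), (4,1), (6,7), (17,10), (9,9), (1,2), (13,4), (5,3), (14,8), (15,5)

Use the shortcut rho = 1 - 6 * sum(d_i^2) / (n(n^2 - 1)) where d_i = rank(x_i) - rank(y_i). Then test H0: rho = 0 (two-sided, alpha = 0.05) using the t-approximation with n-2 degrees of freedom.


Step 1: Rank x and y separately (midranks; no ties here).
rank(x): 12->6, 4->2, 6->4, 17->10, 9->5, 1->1, 13->7, 5->3, 14->8, 15->9
rank(y): 6->6, 1->1, 7->7, 10->10, 9->9, 2->2, 4->4, 3->3, 8->8, 5->5
Step 2: d_i = R_x(i) - R_y(i); compute d_i^2.
  (6-6)^2=0, (2-1)^2=1, (4-7)^2=9, (10-10)^2=0, (5-9)^2=16, (1-2)^2=1, (7-4)^2=9, (3-3)^2=0, (8-8)^2=0, (9-5)^2=16
sum(d^2) = 52.
Step 3: rho = 1 - 6*52 / (10*(10^2 - 1)) = 1 - 312/990 = 0.684848.
Step 4: Under H0, t = rho * sqrt((n-2)/(1-rho^2)) = 2.6583 ~ t(8).
Step 5: Two-sided p-value from the t-distribution with 8 df = 0.028883.
Step 6: alpha = 0.05. reject H0.

rho = 0.6848, p = 0.028883, reject H0 at alpha = 0.05.


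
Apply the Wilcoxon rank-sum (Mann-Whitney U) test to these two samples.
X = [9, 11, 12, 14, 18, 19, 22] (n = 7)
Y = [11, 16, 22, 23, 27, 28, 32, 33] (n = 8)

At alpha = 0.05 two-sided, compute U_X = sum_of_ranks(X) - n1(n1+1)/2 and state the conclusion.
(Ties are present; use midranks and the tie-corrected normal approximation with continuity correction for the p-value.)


Step 1: Combine and sort all 15 observations; assign midranks.
sorted (value, group): (9,X), (11,X), (11,Y), (12,X), (14,X), (16,Y), (18,X), (19,X), (22,X), (22,Y), (23,Y), (27,Y), (28,Y), (32,Y), (33,Y)
ranks: 9->1, 11->2.5, 11->2.5, 12->4, 14->5, 16->6, 18->7, 19->8, 22->9.5, 22->9.5, 23->11, 27->12, 28->13, 32->14, 33->15
Step 2: Rank sum for X: R1 = 1 + 2.5 + 4 + 5 + 7 + 8 + 9.5 = 37.
Step 3: U_X = R1 - n1(n1+1)/2 = 37 - 7*8/2 = 37 - 28 = 9.
       U_Y = n1*n2 - U_X = 56 - 9 = 47.
Step 4: Ties are present, so use the tie-corrected normal approximation (with continuity correction) for the p-value.
Step 5: p-value = 0.031969; compare to alpha = 0.05. reject H0.

U_X = 9, p = 0.031969, reject H0 at alpha = 0.05.


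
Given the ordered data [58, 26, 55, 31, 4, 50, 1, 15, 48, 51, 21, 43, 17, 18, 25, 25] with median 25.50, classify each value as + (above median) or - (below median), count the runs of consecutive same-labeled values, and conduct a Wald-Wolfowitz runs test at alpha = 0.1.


Step 1: Compute median = 25.50; label A = above, B = below.
Labels in order: AAAABABBAABABBBB  (n_A = 8, n_B = 8)
Step 2: Count runs R = 8.
Step 3: Under H0 (random ordering), E[R] = 2*n_A*n_B/(n_A+n_B) + 1 = 2*8*8/16 + 1 = 9.0000.
        Var[R] = 2*n_A*n_B*(2*n_A*n_B - n_A - n_B) / ((n_A+n_B)^2 * (n_A+n_B-1)) = 14336/3840 = 3.7333.
        SD[R] = 1.9322.
Step 4: Continuity-corrected z = (R + 0.5 - E[R]) / SD[R] = (8 + 0.5 - 9.0000) / 1.9322 = -0.2588.
Step 5: Two-sided p-value via normal approximation = 2*(1 - Phi(|z|)) = 0.795809.
Step 6: alpha = 0.1. fail to reject H0.

R = 8, z = -0.2588, p = 0.795809, fail to reject H0.


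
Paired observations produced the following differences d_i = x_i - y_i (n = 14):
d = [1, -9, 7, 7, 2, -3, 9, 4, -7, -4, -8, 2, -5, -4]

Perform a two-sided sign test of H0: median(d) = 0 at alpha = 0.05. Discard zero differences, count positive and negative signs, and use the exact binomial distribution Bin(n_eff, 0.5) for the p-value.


Step 1: Discard zero differences. Original n = 14; n_eff = number of nonzero differences = 14.
Nonzero differences (with sign): +1, -9, +7, +7, +2, -3, +9, +4, -7, -4, -8, +2, -5, -4
Step 2: Count signs: positive = 7, negative = 7.
Step 3: Under H0: P(positive) = 0.5, so the number of positives S ~ Bin(14, 0.5).
Step 4: Two-sided exact p-value = sum of Bin(14,0.5) probabilities at or below the observed probability = 1.000000.
Step 5: alpha = 0.05. fail to reject H0.

n_eff = 14, pos = 7, neg = 7, p = 1.000000, fail to reject H0.


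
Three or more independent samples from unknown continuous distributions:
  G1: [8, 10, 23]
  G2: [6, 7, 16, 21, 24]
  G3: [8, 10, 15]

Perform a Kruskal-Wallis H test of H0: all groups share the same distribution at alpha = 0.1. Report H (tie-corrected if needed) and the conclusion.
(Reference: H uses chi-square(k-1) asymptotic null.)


Step 1: Combine all N = 11 observations and assign midranks.
sorted (value, group, rank): (6,G2,1), (7,G2,2), (8,G1,3.5), (8,G3,3.5), (10,G1,5.5), (10,G3,5.5), (15,G3,7), (16,G2,8), (21,G2,9), (23,G1,10), (24,G2,11)
Step 2: Sum ranks within each group.
R_1 = 19 (n_1 = 3)
R_2 = 31 (n_2 = 5)
R_3 = 16 (n_3 = 3)
Step 3: H = 12/(N(N+1)) * sum(R_i^2/n_i) - 3(N+1)
     = 12/(11*12) * (19^2/3 + 31^2/5 + 16^2/3) - 3*12
     = 0.090909 * 397.867 - 36
     = 0.169697.
Step 4: Ties present; correction factor C = 1 - 12/(11^3 - 11) = 0.990909. Corrected H = 0.169697 / 0.990909 = 0.171254.
Step 5: Under H0, H ~ chi^2(2); p-value = 0.917937.
Step 6: alpha = 0.1. fail to reject H0.

H = 0.1713, df = 2, p = 0.917937, fail to reject H0.


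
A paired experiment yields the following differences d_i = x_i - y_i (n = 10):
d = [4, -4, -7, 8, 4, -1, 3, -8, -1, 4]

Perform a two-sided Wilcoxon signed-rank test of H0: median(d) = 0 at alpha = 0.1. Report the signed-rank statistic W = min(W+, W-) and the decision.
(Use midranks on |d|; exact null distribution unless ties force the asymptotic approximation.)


Step 1: Drop any zero differences (none here) and take |d_i|.
|d| = [4, 4, 7, 8, 4, 1, 3, 8, 1, 4]
Step 2: Midrank |d_i| (ties get averaged ranks).
ranks: |4|->5.5, |4|->5.5, |7|->8, |8|->9.5, |4|->5.5, |1|->1.5, |3|->3, |8|->9.5, |1|->1.5, |4|->5.5
Step 3: Attach original signs; sum ranks with positive sign and with negative sign.
W+ = 5.5 + 9.5 + 5.5 + 3 + 5.5 = 29
W- = 5.5 + 8 + 1.5 + 9.5 + 1.5 = 26
(Check: W+ + W- = 55 should equal n(n+1)/2 = 55.)
Step 4: Test statistic W = min(W+, W-) = 26.
Step 5: Ties in |d|, so use the tie-corrected normal approximation.
        E[W] = n(n+1)/4 = 10*11/4 = 27.5.
        Tie groups: |d|=1 (t=2), |d|=4 (t=4), |d|=8 (t=2); sum(t^3 - t) = 72.
        Var[W] = n(n+1)(2n+1)/24 - sum(t^3-t)/48 = 2310/24 - 72/48 = 94.75.
        z = (W - E[W]) / sqrt(Var[W]) = (26 - 27.5) / 9.7340 = -0.1541.
        Two-sided p = 2*Phi(z) = 0.877531.
Step 6: alpha = 0.1. fail to reject H0.

W+ = 29, W- = 26, W = min = 26, p = 0.877531, fail to reject H0.


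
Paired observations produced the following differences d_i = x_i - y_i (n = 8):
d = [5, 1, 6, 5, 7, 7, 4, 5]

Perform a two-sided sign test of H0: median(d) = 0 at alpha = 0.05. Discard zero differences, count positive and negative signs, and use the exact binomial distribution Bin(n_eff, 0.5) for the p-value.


Step 1: Discard zero differences. Original n = 8; n_eff = number of nonzero differences = 8.
Nonzero differences (with sign): +5, +1, +6, +5, +7, +7, +4, +5
Step 2: Count signs: positive = 8, negative = 0.
Step 3: Under H0: P(positive) = 0.5, so the number of positives S ~ Bin(8, 0.5).
Step 4: Two-sided exact p-value = sum of Bin(8,0.5) probabilities at or below the observed probability = 0.007812.
Step 5: alpha = 0.05. reject H0.

n_eff = 8, pos = 8, neg = 0, p = 0.007812, reject H0.


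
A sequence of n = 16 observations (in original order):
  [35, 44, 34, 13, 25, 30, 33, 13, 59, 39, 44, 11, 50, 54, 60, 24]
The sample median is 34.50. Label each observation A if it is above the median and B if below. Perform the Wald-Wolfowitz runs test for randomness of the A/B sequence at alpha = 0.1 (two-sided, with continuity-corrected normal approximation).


Step 1: Compute median = 34.50; label A = above, B = below.
Labels in order: AABBBBBBAAABAAAB  (n_A = 8, n_B = 8)
Step 2: Count runs R = 6.
Step 3: Under H0 (random ordering), E[R] = 2*n_A*n_B/(n_A+n_B) + 1 = 2*8*8/16 + 1 = 9.0000.
        Var[R] = 2*n_A*n_B*(2*n_A*n_B - n_A - n_B) / ((n_A+n_B)^2 * (n_A+n_B-1)) = 14336/3840 = 3.7333.
        SD[R] = 1.9322.
Step 4: Continuity-corrected z = (R + 0.5 - E[R]) / SD[R] = (6 + 0.5 - 9.0000) / 1.9322 = -1.2939.
Step 5: Two-sided p-value via normal approximation = 2*(1 - Phi(|z|)) = 0.195709.
Step 6: alpha = 0.1. fail to reject H0.

R = 6, z = -1.2939, p = 0.195709, fail to reject H0.


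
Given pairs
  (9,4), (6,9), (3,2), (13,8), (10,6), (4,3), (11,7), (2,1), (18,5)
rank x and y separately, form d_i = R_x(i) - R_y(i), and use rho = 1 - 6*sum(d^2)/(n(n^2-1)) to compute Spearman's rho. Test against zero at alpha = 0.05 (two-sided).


Step 1: Rank x and y separately (midranks; no ties here).
rank(x): 9->5, 6->4, 3->2, 13->8, 10->6, 4->3, 11->7, 2->1, 18->9
rank(y): 4->4, 9->9, 2->2, 8->8, 6->6, 3->3, 7->7, 1->1, 5->5
Step 2: d_i = R_x(i) - R_y(i); compute d_i^2.
  (5-4)^2=1, (4-9)^2=25, (2-2)^2=0, (8-8)^2=0, (6-6)^2=0, (3-3)^2=0, (7-7)^2=0, (1-1)^2=0, (9-5)^2=16
sum(d^2) = 42.
Step 3: rho = 1 - 6*42 / (9*(9^2 - 1)) = 1 - 252/720 = 0.650000.
Step 4: Under H0, t = rho * sqrt((n-2)/(1-rho^2)) = 2.2630 ~ t(7).
Step 5: Two-sided p-value from the t-distribution with 7 df = 0.058073.
Step 6: alpha = 0.05. fail to reject H0.

rho = 0.6500, p = 0.058073, fail to reject H0 at alpha = 0.05.


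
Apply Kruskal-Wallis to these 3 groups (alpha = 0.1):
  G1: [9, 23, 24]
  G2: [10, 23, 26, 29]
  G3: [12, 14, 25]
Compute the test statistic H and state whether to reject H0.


Step 1: Combine all N = 10 observations and assign midranks.
sorted (value, group, rank): (9,G1,1), (10,G2,2), (12,G3,3), (14,G3,4), (23,G1,5.5), (23,G2,5.5), (24,G1,7), (25,G3,8), (26,G2,9), (29,G2,10)
Step 2: Sum ranks within each group.
R_1 = 13.5 (n_1 = 3)
R_2 = 26.5 (n_2 = 4)
R_3 = 15 (n_3 = 3)
Step 3: H = 12/(N(N+1)) * sum(R_i^2/n_i) - 3(N+1)
     = 12/(10*11) * (13.5^2/3 + 26.5^2/4 + 15^2/3) - 3*11
     = 0.109091 * 311.312 - 33
     = 0.961364.
Step 4: Ties present; correction factor C = 1 - 6/(10^3 - 10) = 0.993939. Corrected H = 0.961364 / 0.993939 = 0.967226.
Step 5: Under H0, H ~ chi^2(2); p-value = 0.616552.
Step 6: alpha = 0.1. fail to reject H0.

H = 0.9672, df = 2, p = 0.616552, fail to reject H0.


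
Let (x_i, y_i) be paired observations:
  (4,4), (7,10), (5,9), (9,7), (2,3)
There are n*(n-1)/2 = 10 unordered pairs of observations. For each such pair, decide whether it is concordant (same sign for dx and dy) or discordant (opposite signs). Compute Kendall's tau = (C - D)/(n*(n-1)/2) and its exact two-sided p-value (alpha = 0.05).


Step 1: Enumerate the 10 unordered pairs (i,j) with i<j and classify each by sign(x_j-x_i) * sign(y_j-y_i).
  (1,2):dx=+3,dy=+6->C; (1,3):dx=+1,dy=+5->C; (1,4):dx=+5,dy=+3->C; (1,5):dx=-2,dy=-1->C
  (2,3):dx=-2,dy=-1->C; (2,4):dx=+2,dy=-3->D; (2,5):dx=-5,dy=-7->C; (3,4):dx=+4,dy=-2->D
  (3,5):dx=-3,dy=-6->C; (4,5):dx=-7,dy=-4->C
Step 2: C = 8, D = 2, total pairs = 10.
Step 3: tau = (C - D)/(n(n-1)/2) = (8 - 2)/10 = 0.600000.
Step 4: Exact two-sided p-value (enumerate n! = 120 permutations of y under H0): p = 0.233333.
Step 5: alpha = 0.05. fail to reject H0.

tau_b = 0.6000 (C=8, D=2), p = 0.233333, fail to reject H0.


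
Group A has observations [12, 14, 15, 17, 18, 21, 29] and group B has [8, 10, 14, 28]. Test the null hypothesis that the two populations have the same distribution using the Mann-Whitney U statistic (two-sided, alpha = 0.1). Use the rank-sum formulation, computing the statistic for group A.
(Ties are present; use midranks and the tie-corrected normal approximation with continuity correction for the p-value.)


Step 1: Combine and sort all 11 observations; assign midranks.
sorted (value, group): (8,Y), (10,Y), (12,X), (14,X), (14,Y), (15,X), (17,X), (18,X), (21,X), (28,Y), (29,X)
ranks: 8->1, 10->2, 12->3, 14->4.5, 14->4.5, 15->6, 17->7, 18->8, 21->9, 28->10, 29->11
Step 2: Rank sum for X: R1 = 3 + 4.5 + 6 + 7 + 8 + 9 + 11 = 48.5.
Step 3: U_X = R1 - n1(n1+1)/2 = 48.5 - 7*8/2 = 48.5 - 28 = 20.5.
       U_Y = n1*n2 - U_X = 28 - 20.5 = 7.5.
Step 4: Ties are present, so use the tie-corrected normal approximation (with continuity correction) for the p-value.
Step 5: p-value = 0.255756; compare to alpha = 0.1. fail to reject H0.

U_X = 20.5, p = 0.255756, fail to reject H0 at alpha = 0.1.


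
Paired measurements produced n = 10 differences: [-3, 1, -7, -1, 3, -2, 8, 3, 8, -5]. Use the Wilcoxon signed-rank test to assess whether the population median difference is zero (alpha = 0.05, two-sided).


Step 1: Drop any zero differences (none here) and take |d_i|.
|d| = [3, 1, 7, 1, 3, 2, 8, 3, 8, 5]
Step 2: Midrank |d_i| (ties get averaged ranks).
ranks: |3|->5, |1|->1.5, |7|->8, |1|->1.5, |3|->5, |2|->3, |8|->9.5, |3|->5, |8|->9.5, |5|->7
Step 3: Attach original signs; sum ranks with positive sign and with negative sign.
W+ = 1.5 + 5 + 9.5 + 5 + 9.5 = 30.5
W- = 5 + 8 + 1.5 + 3 + 7 = 24.5
(Check: W+ + W- = 55 should equal n(n+1)/2 = 55.)
Step 4: Test statistic W = min(W+, W-) = 24.5.
Step 5: Ties in |d|, so use the tie-corrected normal approximation.
        E[W] = n(n+1)/4 = 10*11/4 = 27.5.
        Tie groups: |d|=1 (t=2), |d|=3 (t=3), |d|=8 (t=2); sum(t^3 - t) = 36.
        Var[W] = n(n+1)(2n+1)/24 - sum(t^3-t)/48 = 2310/24 - 36/48 = 95.5.
        z = (W - E[W]) / sqrt(Var[W]) = (24.5 - 27.5) / 9.7724 = -0.3070.
        Two-sided p = 2*Phi(z) = 0.758853.
Step 6: alpha = 0.05. fail to reject H0.

W+ = 30.5, W- = 24.5, W = min = 24.5, p = 0.758853, fail to reject H0.


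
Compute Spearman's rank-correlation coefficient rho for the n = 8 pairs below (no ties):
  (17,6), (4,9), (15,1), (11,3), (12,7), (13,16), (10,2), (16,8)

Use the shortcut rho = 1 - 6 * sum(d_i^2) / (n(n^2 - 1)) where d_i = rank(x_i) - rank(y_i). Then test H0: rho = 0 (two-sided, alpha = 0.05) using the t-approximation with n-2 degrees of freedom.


Step 1: Rank x and y separately (midranks; no ties here).
rank(x): 17->8, 4->1, 15->6, 11->3, 12->4, 13->5, 10->2, 16->7
rank(y): 6->4, 9->7, 1->1, 3->3, 7->5, 16->8, 2->2, 8->6
Step 2: d_i = R_x(i) - R_y(i); compute d_i^2.
  (8-4)^2=16, (1-7)^2=36, (6-1)^2=25, (3-3)^2=0, (4-5)^2=1, (5-8)^2=9, (2-2)^2=0, (7-6)^2=1
sum(d^2) = 88.
Step 3: rho = 1 - 6*88 / (8*(8^2 - 1)) = 1 - 528/504 = -0.047619.
Step 4: Under H0, t = rho * sqrt((n-2)/(1-rho^2)) = -0.1168 ~ t(6).
Step 5: Two-sided p-value from the t-distribution with 6 df = 0.910849.
Step 6: alpha = 0.05. fail to reject H0.

rho = -0.0476, p = 0.910849, fail to reject H0 at alpha = 0.05.


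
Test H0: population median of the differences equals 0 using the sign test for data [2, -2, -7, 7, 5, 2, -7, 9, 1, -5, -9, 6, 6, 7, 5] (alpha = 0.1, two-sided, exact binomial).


Step 1: Discard zero differences. Original n = 15; n_eff = number of nonzero differences = 15.
Nonzero differences (with sign): +2, -2, -7, +7, +5, +2, -7, +9, +1, -5, -9, +6, +6, +7, +5
Step 2: Count signs: positive = 10, negative = 5.
Step 3: Under H0: P(positive) = 0.5, so the number of positives S ~ Bin(15, 0.5).
Step 4: Two-sided exact p-value = sum of Bin(15,0.5) probabilities at or below the observed probability = 0.301758.
Step 5: alpha = 0.1. fail to reject H0.

n_eff = 15, pos = 10, neg = 5, p = 0.301758, fail to reject H0.


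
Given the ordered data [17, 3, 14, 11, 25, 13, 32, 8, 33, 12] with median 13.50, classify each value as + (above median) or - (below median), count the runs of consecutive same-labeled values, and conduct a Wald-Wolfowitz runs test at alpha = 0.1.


Step 1: Compute median = 13.50; label A = above, B = below.
Labels in order: ABABABABAB  (n_A = 5, n_B = 5)
Step 2: Count runs R = 10.
Step 3: Under H0 (random ordering), E[R] = 2*n_A*n_B/(n_A+n_B) + 1 = 2*5*5/10 + 1 = 6.0000.
        Var[R] = 2*n_A*n_B*(2*n_A*n_B - n_A - n_B) / ((n_A+n_B)^2 * (n_A+n_B-1)) = 2000/900 = 2.2222.
        SD[R] = 1.4907.
Step 4: Continuity-corrected z = (R - 0.5 - E[R]) / SD[R] = (10 - 0.5 - 6.0000) / 1.4907 = 2.3479.
Step 5: Two-sided p-value via normal approximation = 2*(1 - Phi(|z|)) = 0.018881.
Step 6: alpha = 0.1. reject H0.

R = 10, z = 2.3479, p = 0.018881, reject H0.


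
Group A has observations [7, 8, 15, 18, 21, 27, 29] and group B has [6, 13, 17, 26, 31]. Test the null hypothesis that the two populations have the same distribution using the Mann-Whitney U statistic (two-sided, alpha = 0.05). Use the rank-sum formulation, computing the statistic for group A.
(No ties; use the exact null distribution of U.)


Step 1: Combine and sort all 12 observations; assign midranks.
sorted (value, group): (6,Y), (7,X), (8,X), (13,Y), (15,X), (17,Y), (18,X), (21,X), (26,Y), (27,X), (29,X), (31,Y)
ranks: 6->1, 7->2, 8->3, 13->4, 15->5, 17->6, 18->7, 21->8, 26->9, 27->10, 29->11, 31->12
Step 2: Rank sum for X: R1 = 2 + 3 + 5 + 7 + 8 + 10 + 11 = 46.
Step 3: U_X = R1 - n1(n1+1)/2 = 46 - 7*8/2 = 46 - 28 = 18.
       U_Y = n1*n2 - U_X = 35 - 18 = 17.
Step 4: No ties, so the exact null distribution of U (based on enumerating the C(12,7) = 792 equally likely rank assignments) gives the two-sided p-value.
Step 5: p-value = 1.000000; compare to alpha = 0.05. fail to reject H0.

U_X = 18, p = 1.000000, fail to reject H0 at alpha = 0.05.


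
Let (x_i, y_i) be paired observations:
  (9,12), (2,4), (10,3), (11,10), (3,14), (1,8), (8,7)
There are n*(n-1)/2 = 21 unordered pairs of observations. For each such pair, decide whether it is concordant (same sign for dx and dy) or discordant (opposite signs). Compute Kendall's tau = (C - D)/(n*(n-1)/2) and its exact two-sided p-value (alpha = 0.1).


Step 1: Enumerate the 21 unordered pairs (i,j) with i<j and classify each by sign(x_j-x_i) * sign(y_j-y_i).
  (1,2):dx=-7,dy=-8->C; (1,3):dx=+1,dy=-9->D; (1,4):dx=+2,dy=-2->D; (1,5):dx=-6,dy=+2->D
  (1,6):dx=-8,dy=-4->C; (1,7):dx=-1,dy=-5->C; (2,3):dx=+8,dy=-1->D; (2,4):dx=+9,dy=+6->C
  (2,5):dx=+1,dy=+10->C; (2,6):dx=-1,dy=+4->D; (2,7):dx=+6,dy=+3->C; (3,4):dx=+1,dy=+7->C
  (3,5):dx=-7,dy=+11->D; (3,6):dx=-9,dy=+5->D; (3,7):dx=-2,dy=+4->D; (4,5):dx=-8,dy=+4->D
  (4,6):dx=-10,dy=-2->C; (4,7):dx=-3,dy=-3->C; (5,6):dx=-2,dy=-6->C; (5,7):dx=+5,dy=-7->D
  (6,7):dx=+7,dy=-1->D
Step 2: C = 10, D = 11, total pairs = 21.
Step 3: tau = (C - D)/(n(n-1)/2) = (10 - 11)/21 = -0.047619.
Step 4: Exact two-sided p-value (enumerate n! = 5040 permutations of y under H0): p = 1.000000.
Step 5: alpha = 0.1. fail to reject H0.

tau_b = -0.0476 (C=10, D=11), p = 1.000000, fail to reject H0.


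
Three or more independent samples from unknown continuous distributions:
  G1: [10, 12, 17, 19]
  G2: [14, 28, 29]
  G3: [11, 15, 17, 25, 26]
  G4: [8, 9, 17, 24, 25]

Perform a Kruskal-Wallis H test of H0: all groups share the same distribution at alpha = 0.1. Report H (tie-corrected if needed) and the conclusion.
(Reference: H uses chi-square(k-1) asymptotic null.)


Step 1: Combine all N = 17 observations and assign midranks.
sorted (value, group, rank): (8,G4,1), (9,G4,2), (10,G1,3), (11,G3,4), (12,G1,5), (14,G2,6), (15,G3,7), (17,G1,9), (17,G3,9), (17,G4,9), (19,G1,11), (24,G4,12), (25,G3,13.5), (25,G4,13.5), (26,G3,15), (28,G2,16), (29,G2,17)
Step 2: Sum ranks within each group.
R_1 = 28 (n_1 = 4)
R_2 = 39 (n_2 = 3)
R_3 = 48.5 (n_3 = 5)
R_4 = 37.5 (n_4 = 5)
Step 3: H = 12/(N(N+1)) * sum(R_i^2/n_i) - 3(N+1)
     = 12/(17*18) * (28^2/4 + 39^2/3 + 48.5^2/5 + 37.5^2/5) - 3*18
     = 0.039216 * 1454.7 - 54
     = 3.047059.
Step 4: Ties present; correction factor C = 1 - 30/(17^3 - 17) = 0.993873. Corrected H = 3.047059 / 0.993873 = 3.065845.
Step 5: Under H0, H ~ chi^2(3); p-value = 0.381584.
Step 6: alpha = 0.1. fail to reject H0.

H = 3.0658, df = 3, p = 0.381584, fail to reject H0.


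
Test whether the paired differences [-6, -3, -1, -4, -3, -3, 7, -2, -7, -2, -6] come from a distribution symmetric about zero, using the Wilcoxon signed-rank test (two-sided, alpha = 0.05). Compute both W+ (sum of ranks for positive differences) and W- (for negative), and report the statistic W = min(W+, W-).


Step 1: Drop any zero differences (none here) and take |d_i|.
|d| = [6, 3, 1, 4, 3, 3, 7, 2, 7, 2, 6]
Step 2: Midrank |d_i| (ties get averaged ranks).
ranks: |6|->8.5, |3|->5, |1|->1, |4|->7, |3|->5, |3|->5, |7|->10.5, |2|->2.5, |7|->10.5, |2|->2.5, |6|->8.5
Step 3: Attach original signs; sum ranks with positive sign and with negative sign.
W+ = 10.5 = 10.5
W- = 8.5 + 5 + 1 + 7 + 5 + 5 + 2.5 + 10.5 + 2.5 + 8.5 = 55.5
(Check: W+ + W- = 66 should equal n(n+1)/2 = 66.)
Step 4: Test statistic W = min(W+, W-) = 10.5.
Step 5: Ties in |d|, so use the tie-corrected normal approximation.
        E[W] = n(n+1)/4 = 11*12/4 = 33.
        Tie groups: |d|=2 (t=2), |d|=3 (t=3), |d|=6 (t=2), |d|=7 (t=2); sum(t^3 - t) = 42.
        Var[W] = n(n+1)(2n+1)/24 - sum(t^3-t)/48 = 3036/24 - 42/48 = 125.625.
        z = (W - E[W]) / sqrt(Var[W]) = (10.5 - 33) / 11.2083 = -2.0074.
        Two-sided p = 2*Phi(z) = 0.044702.
Step 6: alpha = 0.05. reject H0.

W+ = 10.5, W- = 55.5, W = min = 10.5, p = 0.044702, reject H0.


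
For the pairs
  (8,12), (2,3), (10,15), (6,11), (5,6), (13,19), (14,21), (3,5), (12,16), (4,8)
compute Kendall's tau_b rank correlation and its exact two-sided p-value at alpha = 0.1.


Step 1: Enumerate the 45 unordered pairs (i,j) with i<j and classify each by sign(x_j-x_i) * sign(y_j-y_i).
  (1,2):dx=-6,dy=-9->C; (1,3):dx=+2,dy=+3->C; (1,4):dx=-2,dy=-1->C; (1,5):dx=-3,dy=-6->C
  (1,6):dx=+5,dy=+7->C; (1,7):dx=+6,dy=+9->C; (1,8):dx=-5,dy=-7->C; (1,9):dx=+4,dy=+4->C
  (1,10):dx=-4,dy=-4->C; (2,3):dx=+8,dy=+12->C; (2,4):dx=+4,dy=+8->C; (2,5):dx=+3,dy=+3->C
  (2,6):dx=+11,dy=+16->C; (2,7):dx=+12,dy=+18->C; (2,8):dx=+1,dy=+2->C; (2,9):dx=+10,dy=+13->C
  (2,10):dx=+2,dy=+5->C; (3,4):dx=-4,dy=-4->C; (3,5):dx=-5,dy=-9->C; (3,6):dx=+3,dy=+4->C
  (3,7):dx=+4,dy=+6->C; (3,8):dx=-7,dy=-10->C; (3,9):dx=+2,dy=+1->C; (3,10):dx=-6,dy=-7->C
  (4,5):dx=-1,dy=-5->C; (4,6):dx=+7,dy=+8->C; (4,7):dx=+8,dy=+10->C; (4,8):dx=-3,dy=-6->C
  (4,9):dx=+6,dy=+5->C; (4,10):dx=-2,dy=-3->C; (5,6):dx=+8,dy=+13->C; (5,7):dx=+9,dy=+15->C
  (5,8):dx=-2,dy=-1->C; (5,9):dx=+7,dy=+10->C; (5,10):dx=-1,dy=+2->D; (6,7):dx=+1,dy=+2->C
  (6,8):dx=-10,dy=-14->C; (6,9):dx=-1,dy=-3->C; (6,10):dx=-9,dy=-11->C; (7,8):dx=-11,dy=-16->C
  (7,9):dx=-2,dy=-5->C; (7,10):dx=-10,dy=-13->C; (8,9):dx=+9,dy=+11->C; (8,10):dx=+1,dy=+3->C
  (9,10):dx=-8,dy=-8->C
Step 2: C = 44, D = 1, total pairs = 45.
Step 3: tau = (C - D)/(n(n-1)/2) = (44 - 1)/45 = 0.955556.
Step 4: Exact two-sided p-value (enumerate n! = 3628800 permutations of y under H0): p = 0.000006.
Step 5: alpha = 0.1. reject H0.

tau_b = 0.9556 (C=44, D=1), p = 0.000006, reject H0.
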